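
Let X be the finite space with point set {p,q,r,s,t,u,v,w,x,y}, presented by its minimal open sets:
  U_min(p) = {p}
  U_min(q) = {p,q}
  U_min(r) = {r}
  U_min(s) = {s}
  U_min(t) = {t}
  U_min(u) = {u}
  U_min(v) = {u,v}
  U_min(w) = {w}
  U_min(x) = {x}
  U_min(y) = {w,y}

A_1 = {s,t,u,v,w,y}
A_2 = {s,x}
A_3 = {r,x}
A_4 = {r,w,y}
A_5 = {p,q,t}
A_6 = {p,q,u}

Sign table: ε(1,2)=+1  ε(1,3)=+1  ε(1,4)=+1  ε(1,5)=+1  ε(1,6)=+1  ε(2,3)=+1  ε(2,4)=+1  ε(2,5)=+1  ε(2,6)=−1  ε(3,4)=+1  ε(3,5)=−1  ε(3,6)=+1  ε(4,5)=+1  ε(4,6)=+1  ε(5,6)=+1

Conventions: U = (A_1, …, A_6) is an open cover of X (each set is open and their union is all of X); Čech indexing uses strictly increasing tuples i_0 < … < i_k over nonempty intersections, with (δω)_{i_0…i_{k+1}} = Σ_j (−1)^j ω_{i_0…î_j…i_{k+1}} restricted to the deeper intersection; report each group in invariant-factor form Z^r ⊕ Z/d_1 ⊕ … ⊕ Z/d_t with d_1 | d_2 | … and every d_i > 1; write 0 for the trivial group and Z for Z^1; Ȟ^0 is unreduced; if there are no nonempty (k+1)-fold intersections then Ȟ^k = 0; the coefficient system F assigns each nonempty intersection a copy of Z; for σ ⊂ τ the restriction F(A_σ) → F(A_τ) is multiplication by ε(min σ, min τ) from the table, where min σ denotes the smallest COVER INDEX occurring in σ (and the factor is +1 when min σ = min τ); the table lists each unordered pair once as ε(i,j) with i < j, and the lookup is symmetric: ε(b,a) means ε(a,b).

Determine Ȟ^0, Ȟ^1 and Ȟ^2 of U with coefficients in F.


nonempty overlaps:
  A12={s} A14={w,y} A15={t} A16={u} A23={x} A34={r} A56={p,q}
C dims 6,7; δ0: rk 5, SNF 1^5
degree 0: 6−5−0 = 1 → Ȟ^0 ≅ Z
degree 1: 7−0−5 = 2 → Ȟ^1 ≅ Z^2
degree 2: 0−0−0 = 0 → Ȟ^2 ≅ 0

Ȟ^0 ≅ Z,  Ȟ^1 ≅ Z^2,  Ȟ^2 ≅ 0


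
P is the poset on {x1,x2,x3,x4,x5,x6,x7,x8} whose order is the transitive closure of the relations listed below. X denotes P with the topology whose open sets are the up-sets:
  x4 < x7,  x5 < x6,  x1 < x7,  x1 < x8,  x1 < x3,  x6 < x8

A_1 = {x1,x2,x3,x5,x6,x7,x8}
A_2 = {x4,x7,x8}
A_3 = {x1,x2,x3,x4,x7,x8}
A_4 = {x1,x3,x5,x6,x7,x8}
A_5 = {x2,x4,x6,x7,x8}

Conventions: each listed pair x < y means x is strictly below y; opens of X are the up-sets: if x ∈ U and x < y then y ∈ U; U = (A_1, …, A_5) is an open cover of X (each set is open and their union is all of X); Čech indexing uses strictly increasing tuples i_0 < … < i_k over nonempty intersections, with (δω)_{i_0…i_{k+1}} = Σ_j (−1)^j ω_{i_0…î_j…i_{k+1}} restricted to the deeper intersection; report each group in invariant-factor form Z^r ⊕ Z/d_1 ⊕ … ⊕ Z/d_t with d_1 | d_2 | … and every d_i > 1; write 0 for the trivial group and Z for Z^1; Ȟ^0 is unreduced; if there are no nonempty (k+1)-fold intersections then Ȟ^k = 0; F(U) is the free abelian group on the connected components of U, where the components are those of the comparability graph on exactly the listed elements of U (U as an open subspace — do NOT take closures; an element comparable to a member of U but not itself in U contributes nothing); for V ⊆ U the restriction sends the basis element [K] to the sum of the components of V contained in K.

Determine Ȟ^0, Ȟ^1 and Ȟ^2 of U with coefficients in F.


Ȟ^0 ≅ Z^2, Ȟ^1 ≅ 0 and Ȟ^2 ≅ 0

intersection data:
  A12={x7,x8} A13={x1,x2,x3,x7,x8} A14={x1,x3,x5,x6,x7,x8} A15={x2,x6,x7,x8} A23={x4,x7,x8} A24={x7,x8} A25={x4,x7,x8} A34={x1,x3,x7,x8} A35={x2,x4,x7,x8} A45={x6,x7,x8}
  A123={x7,x8} A124={x7,x8} A125={x7,x8} A134={x1,x3,x7,x8} A135={x2,x7,x8} A145={x6,x7,x8} A234={x7,x8} A235={x4,x7,x8} A245={x7,x8} A345={x7,x8}
  A1234={x7,x8} A1235={x7,x8} A1245={x7,x8} A1345={x7,x8} A2345={x7,x8}
  A12345={x7,x8}
components per intersection:
  A1: {x1,x3,x5,x6,x7,x8} {x2}
  A2: {x4,x7} {x8}
  A3: {x1,x3,x4,x7,x8} {x2}
  A4: {x1,x3,x5,x6,x7,x8}
  A5: {x2} {x4,x7} {x6,x8}
  A12: {x7} {x8}
  A13: {x1,x3,x7,x8} {x2}
  A14: {x1,x3,x5,x6,x7,x8}
  A15: {x2} {x6,x8} {x7}
  A23: {x4,x7} {x8}
  A24: {x7} {x8}
  A25: {x4,x7} {x8}
  A34: {x1,x3,x7,x8}
  A35: {x2} {x4,x7} {x8}
  A45: {x6,x8} {x7}
  A123: {x7} {x8}
  A124: {x7} {x8}
  A125: {x7} {x8}
  A134: {x1,x3,x7,x8}
  A135: {x2} {x7} {x8}
  A145: {x6,x8} {x7}
  A234: {x7} {x8}
  A235: {x4,x7} {x8}
  A245: {x7} {x8}
  A345: {x7} {x8}
  A1234: {x7} {x8}
  A1235: {x7} {x8}
  A1245: {x7} {x8}
  A1345: {x7} {x8}
  A2345: {x7} {x8}
  A12345: {x7} {x8}
C dims 10,20,20,10; δ0: rk 8, SNF 1^8; δ1: rk 12, SNF 1^12; δ2: rk 8, SNF 1^8
Ȟ^0 = (10 − 8) − 0 = 2, so Ȟ^0 ≅ Z^2
Ȟ^1 = (20 − 12) − 8 = 0, so Ȟ^1 ≅ 0
Ȟ^2 = (20 − 8) − 12 = 0, so Ȟ^2 ≅ 0


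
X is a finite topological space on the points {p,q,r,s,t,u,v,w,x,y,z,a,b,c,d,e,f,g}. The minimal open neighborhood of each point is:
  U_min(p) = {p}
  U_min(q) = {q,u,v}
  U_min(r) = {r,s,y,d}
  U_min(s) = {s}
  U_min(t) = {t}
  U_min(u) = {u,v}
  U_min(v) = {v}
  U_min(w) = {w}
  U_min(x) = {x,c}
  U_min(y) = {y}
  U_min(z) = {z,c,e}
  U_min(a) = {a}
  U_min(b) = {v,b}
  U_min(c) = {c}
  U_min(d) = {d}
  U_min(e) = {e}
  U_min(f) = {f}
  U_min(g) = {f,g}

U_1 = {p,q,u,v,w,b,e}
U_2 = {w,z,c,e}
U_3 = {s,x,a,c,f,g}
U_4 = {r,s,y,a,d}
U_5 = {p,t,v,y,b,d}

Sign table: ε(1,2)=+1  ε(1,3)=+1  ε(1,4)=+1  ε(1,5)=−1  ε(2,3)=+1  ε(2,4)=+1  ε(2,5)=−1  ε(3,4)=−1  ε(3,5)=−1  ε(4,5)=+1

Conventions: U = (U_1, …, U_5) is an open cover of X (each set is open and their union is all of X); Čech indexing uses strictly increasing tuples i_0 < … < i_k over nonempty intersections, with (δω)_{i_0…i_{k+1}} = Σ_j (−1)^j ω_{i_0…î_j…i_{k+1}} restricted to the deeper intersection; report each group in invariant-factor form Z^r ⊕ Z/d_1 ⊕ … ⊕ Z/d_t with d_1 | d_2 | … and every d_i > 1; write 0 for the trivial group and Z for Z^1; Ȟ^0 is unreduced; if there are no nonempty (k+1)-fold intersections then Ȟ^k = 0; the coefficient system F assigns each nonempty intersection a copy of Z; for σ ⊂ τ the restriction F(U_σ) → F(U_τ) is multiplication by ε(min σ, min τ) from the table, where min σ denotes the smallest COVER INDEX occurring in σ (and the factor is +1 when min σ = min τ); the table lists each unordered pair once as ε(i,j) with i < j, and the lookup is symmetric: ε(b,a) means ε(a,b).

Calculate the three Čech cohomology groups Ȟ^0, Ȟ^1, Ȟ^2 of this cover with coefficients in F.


cover nerve:
  U12={w,e} U15={p,v,b} U23={c} U34={s,a} U45={y,d}
C dims 5,5; δ0: rk 4, SNF 1^4
Ȟ^0: (5−4)−0=1 ⇒ Z
Ȟ^1: (5−0)−4=1 ⇒ Z
Ȟ^2: (0−0)−0=0 ⇒ 0

Ȟ^0 ≅ Z, Ȟ^1 ≅ Z and Ȟ^2 ≅ 0


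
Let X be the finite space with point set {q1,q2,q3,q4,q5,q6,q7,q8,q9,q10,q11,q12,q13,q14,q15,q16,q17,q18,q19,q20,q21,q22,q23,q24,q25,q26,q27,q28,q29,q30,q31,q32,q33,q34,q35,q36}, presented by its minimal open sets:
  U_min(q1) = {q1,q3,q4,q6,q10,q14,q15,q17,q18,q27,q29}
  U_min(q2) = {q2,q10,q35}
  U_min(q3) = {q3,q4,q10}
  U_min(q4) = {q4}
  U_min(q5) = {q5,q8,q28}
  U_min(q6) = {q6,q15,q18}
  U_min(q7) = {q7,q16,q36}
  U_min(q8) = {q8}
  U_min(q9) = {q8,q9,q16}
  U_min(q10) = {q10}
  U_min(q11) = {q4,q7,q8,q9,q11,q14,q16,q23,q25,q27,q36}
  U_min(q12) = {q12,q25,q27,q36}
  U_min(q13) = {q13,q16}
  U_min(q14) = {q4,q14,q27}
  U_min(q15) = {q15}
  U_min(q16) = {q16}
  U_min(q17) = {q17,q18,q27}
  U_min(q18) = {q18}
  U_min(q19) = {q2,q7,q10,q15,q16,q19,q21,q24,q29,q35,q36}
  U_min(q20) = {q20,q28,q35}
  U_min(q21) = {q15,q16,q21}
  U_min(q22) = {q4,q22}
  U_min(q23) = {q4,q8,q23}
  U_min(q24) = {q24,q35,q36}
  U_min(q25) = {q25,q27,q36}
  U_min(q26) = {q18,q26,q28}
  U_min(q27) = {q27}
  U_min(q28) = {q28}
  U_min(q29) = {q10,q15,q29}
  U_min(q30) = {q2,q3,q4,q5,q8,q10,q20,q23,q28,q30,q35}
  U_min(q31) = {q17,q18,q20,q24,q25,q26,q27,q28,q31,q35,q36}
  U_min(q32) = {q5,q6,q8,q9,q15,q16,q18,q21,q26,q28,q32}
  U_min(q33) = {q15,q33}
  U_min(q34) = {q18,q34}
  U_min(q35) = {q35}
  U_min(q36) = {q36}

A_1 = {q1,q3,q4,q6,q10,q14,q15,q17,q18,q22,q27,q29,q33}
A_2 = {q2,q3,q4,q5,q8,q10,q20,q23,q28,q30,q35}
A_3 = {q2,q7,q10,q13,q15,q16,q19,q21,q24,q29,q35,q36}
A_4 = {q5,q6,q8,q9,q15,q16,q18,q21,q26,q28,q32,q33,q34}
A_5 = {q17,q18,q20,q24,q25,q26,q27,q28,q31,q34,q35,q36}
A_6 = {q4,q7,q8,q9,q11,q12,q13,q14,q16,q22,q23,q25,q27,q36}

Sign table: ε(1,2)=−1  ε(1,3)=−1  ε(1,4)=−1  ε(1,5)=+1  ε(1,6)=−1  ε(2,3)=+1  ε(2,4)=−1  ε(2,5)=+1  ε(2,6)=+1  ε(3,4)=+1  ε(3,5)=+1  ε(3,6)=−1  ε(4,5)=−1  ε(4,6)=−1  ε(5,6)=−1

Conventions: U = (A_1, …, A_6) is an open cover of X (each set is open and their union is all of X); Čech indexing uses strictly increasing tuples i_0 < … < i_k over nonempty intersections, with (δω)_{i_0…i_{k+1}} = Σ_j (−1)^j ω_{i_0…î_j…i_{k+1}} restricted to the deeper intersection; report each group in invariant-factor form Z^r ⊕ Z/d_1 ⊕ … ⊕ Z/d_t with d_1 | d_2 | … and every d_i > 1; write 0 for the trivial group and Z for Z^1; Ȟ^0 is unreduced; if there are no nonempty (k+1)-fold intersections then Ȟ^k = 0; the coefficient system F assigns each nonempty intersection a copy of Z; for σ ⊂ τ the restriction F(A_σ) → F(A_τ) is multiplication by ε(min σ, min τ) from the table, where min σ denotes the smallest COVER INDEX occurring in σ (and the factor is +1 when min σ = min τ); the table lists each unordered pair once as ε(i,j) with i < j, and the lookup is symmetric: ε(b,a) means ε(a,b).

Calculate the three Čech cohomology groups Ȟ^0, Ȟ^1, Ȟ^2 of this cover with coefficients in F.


nerve simplices:
  A12={q3,q4,q10} A13={q10,q15,q29} A14={q6,q15,q18,q33} A15={q17,q18,q27} A16={q4,q14,q22,q27} A23={q2,q10,q35} A24={q5,q8,q28} A25={q20,q28,q35} A26={q4,q8,q23} A34={q15,q16,q21} A35={q24,q35,q36} A36={q7,q13,q16,q36} A45={q18,q26,q28,q34} A46={q8,q9,q16} A56={q25,q27,q36}
  A123={q10} A126={q4} A134={q15} A145={q18} A156={q27} A235={q35} A245={q28} A246={q8} A346={q16} A356={q36}
C dims 6,15,10; δ0: rk 6, SNF 1^5·2; δ1: rk 9, SNF 1^9
degree 0: 6−6−0 = 0 → Ȟ^0 ≅ 0
degree 1: 15−9−6 = 0 plus torsion [2] → Ȟ^1 ≅ Z/2
degree 2: 10−0−9 = 1 → Ȟ^2 ≅ Z

Ȟ^0 = 0; Ȟ^1 = Z/2; Ȟ^2 = Z


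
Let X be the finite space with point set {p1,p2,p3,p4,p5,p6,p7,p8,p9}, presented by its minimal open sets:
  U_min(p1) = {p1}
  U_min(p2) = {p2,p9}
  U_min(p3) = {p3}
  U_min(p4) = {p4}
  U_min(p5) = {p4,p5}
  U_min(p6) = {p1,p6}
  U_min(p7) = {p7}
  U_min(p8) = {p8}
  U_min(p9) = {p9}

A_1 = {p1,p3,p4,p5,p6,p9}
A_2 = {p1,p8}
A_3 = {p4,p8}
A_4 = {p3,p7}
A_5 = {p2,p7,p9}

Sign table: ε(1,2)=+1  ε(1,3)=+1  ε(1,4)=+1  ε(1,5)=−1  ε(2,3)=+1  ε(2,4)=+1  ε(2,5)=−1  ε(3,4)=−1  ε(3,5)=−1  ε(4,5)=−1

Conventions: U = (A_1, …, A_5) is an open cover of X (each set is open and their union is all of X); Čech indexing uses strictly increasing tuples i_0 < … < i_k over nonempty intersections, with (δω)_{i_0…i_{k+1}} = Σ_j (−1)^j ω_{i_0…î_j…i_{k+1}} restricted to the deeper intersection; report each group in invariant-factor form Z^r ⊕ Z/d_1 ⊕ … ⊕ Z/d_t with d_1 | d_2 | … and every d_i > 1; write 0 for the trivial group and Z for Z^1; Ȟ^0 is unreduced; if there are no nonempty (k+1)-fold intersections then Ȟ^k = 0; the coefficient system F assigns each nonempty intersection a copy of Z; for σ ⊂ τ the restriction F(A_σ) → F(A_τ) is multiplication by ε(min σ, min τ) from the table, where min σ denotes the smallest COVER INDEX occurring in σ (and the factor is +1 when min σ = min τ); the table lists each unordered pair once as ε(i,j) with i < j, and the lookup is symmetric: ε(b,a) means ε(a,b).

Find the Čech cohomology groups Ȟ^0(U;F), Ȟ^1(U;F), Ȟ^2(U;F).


Ȟ^0 = Z; Ȟ^1 = Z^2; Ȟ^2 = 0

nonempty overlaps:
  A12={p1} A13={p4} A14={p3} A15={p9} A23={p8} A45={p7}
C dims 5,6; δ0: rk 4, SNF 1^4
degree 0: 5−4−0 = 1 → Ȟ^0 ≅ Z
degree 1: 6−0−4 = 2 → Ȟ^1 ≅ Z^2
degree 2: 0−0−0 = 0 → Ȟ^2 ≅ 0


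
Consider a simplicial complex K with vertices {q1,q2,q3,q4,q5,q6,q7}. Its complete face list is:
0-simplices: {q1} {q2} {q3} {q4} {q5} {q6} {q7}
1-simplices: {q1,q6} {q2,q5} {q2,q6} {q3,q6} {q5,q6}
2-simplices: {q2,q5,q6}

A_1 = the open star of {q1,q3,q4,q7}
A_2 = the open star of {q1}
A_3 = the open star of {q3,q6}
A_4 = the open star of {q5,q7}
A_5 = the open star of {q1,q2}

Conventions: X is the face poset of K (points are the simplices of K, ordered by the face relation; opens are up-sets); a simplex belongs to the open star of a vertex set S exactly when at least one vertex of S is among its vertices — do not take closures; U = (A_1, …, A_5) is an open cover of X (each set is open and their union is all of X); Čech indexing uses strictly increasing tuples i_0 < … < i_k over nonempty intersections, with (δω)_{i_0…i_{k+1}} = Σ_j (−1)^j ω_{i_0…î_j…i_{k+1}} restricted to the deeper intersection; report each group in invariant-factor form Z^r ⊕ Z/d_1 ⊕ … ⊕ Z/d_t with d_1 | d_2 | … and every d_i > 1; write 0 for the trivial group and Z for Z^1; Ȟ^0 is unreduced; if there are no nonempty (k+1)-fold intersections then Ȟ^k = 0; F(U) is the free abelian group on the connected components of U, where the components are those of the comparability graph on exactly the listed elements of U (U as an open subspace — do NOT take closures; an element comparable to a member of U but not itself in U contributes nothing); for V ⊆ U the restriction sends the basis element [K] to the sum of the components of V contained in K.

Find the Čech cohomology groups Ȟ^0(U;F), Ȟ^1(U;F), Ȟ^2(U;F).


cover nerve:
  A1={{q1},{q3},{q4},{q7},{q1,q6},{q3,q6}} A2={{q1},{q1,q6}} A3={{q3},{q6},{q1,q6},{q2,q6},{q3,q6},{q5,q6},{q2,q5,q6}} A4={{q5},{q7},{q2,q5},{q5,q6},{q2,q5,q6}} A5={{q1},{q2},{q1,q6},{q2,q5},{q2,q6},{q2,q5,q6}}
  A12={{q1},{q1,q6}} A13={{q3},{q1,q6},{q3,q6}} A14={{q7}} A15={{q1},{q1,q6}} A23={{q1,q6}} A25={{q1},{q1,q6}} A34={{q5,q6},{q2,q5,q6}} A35={{q1,q6},{q2,q6},{q2,q5,q6}} A45={{q2,q5},{q2,q5,q6}}
  A123={{q1,q6}} A125={{q1},{q1,q6}} A135={{q1,q6}} A235={{q1,q6}} A345={{q2,q5,q6}}
  A1235={{q1,q6}}
components per intersection:
  A1: {{q1},{q1,q6}} {{q3},{q3,q6}} {{q4}} {{q7}}
  A2: {{q1},{q1,q6}}
  A3: {{q3},{q6},{q1,q6},{q2,q6},{q3,q6},{q5,q6},{q2,q5,q6}}
  A4: {{q5},{q2,q5},{q5,q6},{q2,q5,q6}} {{q7}}
  A5: {{q1},{q1,q6}} {{q2},{q2,q5},{q2,q6},{q2,q5,q6}}
  A12: {{q1},{q1,q6}}
  A13: {{q3},{q3,q6}} {{q1,q6}}
  A14: {{q7}}
  A15: {{q1},{q1,q6}}
  A23: {{q1,q6}}
  A25: {{q1},{q1,q6}}
  A34: {{q5,q6},{q2,q5,q6}}
  A35: {{q1,q6}} {{q2,q6},{q2,q5,q6}}
  A45: {{q2,q5},{q2,q5,q6}}
  A123: {{q1,q6}}
  A125: {{q1},{q1,q6}}
  A135: {{q1,q6}}
  A235: {{q1,q6}}
  A345: {{q2,q5,q6}}
  A1235: {{q1,q6}}
C dims 10,11,5,1; δ0: rk 7, SNF 1^7; δ1: rk 4, SNF 1^4; δ2: rk 1, SNF 1^1
Ȟ^0: (10−7)−0=3 ⇒ Z^3
Ȟ^1: (11−4)−7=0 ⇒ 0
Ȟ^2: (5−1)−4=0 ⇒ 0

Ȟ^0 = Z^3, Ȟ^1 = 0, Ȟ^2 = 0


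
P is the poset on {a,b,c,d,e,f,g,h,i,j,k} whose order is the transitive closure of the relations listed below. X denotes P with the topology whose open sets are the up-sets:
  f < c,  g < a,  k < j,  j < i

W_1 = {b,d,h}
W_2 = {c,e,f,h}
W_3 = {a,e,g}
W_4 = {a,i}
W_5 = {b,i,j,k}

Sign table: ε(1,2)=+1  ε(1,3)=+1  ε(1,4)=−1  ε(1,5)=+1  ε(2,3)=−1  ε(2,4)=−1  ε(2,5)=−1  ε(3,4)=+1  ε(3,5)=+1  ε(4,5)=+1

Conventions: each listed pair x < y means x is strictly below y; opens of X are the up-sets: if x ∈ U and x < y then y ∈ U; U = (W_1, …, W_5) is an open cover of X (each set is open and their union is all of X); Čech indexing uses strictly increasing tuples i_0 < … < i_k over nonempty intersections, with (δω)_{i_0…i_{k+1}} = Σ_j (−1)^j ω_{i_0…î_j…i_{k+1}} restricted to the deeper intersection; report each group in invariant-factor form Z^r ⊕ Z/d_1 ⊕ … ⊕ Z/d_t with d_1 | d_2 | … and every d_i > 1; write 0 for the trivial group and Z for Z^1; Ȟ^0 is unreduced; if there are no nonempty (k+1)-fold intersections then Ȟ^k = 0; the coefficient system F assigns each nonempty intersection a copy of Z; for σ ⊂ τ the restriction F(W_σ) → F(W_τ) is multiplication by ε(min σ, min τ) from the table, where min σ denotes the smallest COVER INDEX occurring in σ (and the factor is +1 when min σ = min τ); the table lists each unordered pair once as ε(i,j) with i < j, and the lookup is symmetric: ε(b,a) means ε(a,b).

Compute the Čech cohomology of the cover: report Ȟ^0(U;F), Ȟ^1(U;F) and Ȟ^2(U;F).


intersection data:
  W12={h} W15={b} W23={e} W34={a} W45={i}
C dims 5,5; δ0: rk 5, SNF 1^4·2
Ȟ^0 = (5 − 5) − 0 = 0, so Ȟ^0 ≅ 0
Ȟ^1 = (5 − 0) − 5 = 0 plus torsion [2], so Ȟ^1 ≅ Z/2
Ȟ^2 = (0 − 0) − 0 = 0, so Ȟ^2 ≅ 0

Ȟ^0 = 0, Ȟ^1 = Z/2, Ȟ^2 = 0


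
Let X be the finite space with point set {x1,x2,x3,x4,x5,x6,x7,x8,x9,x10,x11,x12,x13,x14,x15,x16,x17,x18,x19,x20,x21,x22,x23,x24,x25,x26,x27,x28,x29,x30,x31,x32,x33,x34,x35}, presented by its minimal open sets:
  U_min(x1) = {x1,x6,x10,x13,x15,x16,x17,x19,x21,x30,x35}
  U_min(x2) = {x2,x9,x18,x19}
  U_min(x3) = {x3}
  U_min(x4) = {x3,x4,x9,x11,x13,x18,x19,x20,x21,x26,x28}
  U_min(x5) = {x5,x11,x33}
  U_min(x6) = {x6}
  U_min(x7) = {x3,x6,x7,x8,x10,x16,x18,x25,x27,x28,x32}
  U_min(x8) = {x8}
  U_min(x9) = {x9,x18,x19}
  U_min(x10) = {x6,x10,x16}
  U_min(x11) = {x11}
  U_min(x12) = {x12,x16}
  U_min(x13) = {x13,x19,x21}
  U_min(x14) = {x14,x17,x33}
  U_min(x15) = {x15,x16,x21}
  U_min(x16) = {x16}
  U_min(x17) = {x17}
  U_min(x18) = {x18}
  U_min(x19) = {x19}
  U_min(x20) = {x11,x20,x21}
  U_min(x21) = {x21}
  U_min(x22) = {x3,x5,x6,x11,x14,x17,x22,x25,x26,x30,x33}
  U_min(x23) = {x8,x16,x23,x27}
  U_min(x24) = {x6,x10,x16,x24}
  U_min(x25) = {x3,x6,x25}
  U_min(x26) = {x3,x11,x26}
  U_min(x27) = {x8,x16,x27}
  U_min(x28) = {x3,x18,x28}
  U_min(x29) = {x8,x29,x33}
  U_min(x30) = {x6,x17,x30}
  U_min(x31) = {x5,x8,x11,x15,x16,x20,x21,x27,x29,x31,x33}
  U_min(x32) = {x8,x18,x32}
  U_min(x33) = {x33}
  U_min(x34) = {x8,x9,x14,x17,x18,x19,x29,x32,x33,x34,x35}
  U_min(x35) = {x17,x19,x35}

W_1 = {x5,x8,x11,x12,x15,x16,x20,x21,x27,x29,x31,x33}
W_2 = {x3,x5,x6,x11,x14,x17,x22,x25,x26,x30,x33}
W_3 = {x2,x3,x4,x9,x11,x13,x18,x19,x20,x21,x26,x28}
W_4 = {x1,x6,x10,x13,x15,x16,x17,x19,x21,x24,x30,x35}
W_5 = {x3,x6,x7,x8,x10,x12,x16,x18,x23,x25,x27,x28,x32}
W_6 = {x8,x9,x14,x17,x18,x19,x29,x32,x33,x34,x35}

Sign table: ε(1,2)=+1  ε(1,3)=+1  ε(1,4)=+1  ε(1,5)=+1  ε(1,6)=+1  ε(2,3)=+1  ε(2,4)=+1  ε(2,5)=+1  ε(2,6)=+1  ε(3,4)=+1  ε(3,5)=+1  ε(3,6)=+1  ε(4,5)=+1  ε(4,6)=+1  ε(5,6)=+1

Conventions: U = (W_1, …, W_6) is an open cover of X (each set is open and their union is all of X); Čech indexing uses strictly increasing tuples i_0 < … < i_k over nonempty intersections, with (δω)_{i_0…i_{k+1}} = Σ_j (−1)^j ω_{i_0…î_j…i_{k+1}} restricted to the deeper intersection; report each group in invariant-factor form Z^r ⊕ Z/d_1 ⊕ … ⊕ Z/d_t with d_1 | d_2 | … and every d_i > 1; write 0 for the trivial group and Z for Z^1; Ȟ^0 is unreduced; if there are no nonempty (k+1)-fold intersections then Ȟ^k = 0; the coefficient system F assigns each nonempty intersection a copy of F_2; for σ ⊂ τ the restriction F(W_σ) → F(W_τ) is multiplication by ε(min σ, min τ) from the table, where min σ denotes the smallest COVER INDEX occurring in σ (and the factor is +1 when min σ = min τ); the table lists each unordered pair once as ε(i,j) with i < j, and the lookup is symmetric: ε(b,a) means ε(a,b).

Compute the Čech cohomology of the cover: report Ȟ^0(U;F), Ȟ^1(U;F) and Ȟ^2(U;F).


nerve simplices:
  W12={x5,x11,x33} W13={x11,x20,x21} W14={x15,x16,x21} W15={x8,x12,x16,x27} W16={x8,x29,x33} W23={x3,x11,x26} W24={x6,x17,x30} W25={x3,x6,x25} W26={x14,x17,x33} W34={x13,x19,x21} W35={x3,x18,x28} W36={x9,x18,x19} W45={x6,x10,x16} W46={x17,x19,x35} W56={x8,x18,x32}
  W123={x11} W126={x33} W134={x21} W145={x16} W156={x8} W235={x3} W245={x6} W246={x17} W346={x19} W356={x18}
C dims 6,15,10; δ0: rk_F2 5; δ1: rk_F2 9
degree 0: 6−5−0 = 1 → Ȟ^0 ≅ Z/2
degree 1: 15−9−5 = 1 → Ȟ^1 ≅ Z/2
degree 2: 10−0−9 = 1 → Ȟ^2 ≅ Z/2

Ȟ^0 ≅ Z/2, Ȟ^1 ≅ Z/2 and Ȟ^2 ≅ Z/2


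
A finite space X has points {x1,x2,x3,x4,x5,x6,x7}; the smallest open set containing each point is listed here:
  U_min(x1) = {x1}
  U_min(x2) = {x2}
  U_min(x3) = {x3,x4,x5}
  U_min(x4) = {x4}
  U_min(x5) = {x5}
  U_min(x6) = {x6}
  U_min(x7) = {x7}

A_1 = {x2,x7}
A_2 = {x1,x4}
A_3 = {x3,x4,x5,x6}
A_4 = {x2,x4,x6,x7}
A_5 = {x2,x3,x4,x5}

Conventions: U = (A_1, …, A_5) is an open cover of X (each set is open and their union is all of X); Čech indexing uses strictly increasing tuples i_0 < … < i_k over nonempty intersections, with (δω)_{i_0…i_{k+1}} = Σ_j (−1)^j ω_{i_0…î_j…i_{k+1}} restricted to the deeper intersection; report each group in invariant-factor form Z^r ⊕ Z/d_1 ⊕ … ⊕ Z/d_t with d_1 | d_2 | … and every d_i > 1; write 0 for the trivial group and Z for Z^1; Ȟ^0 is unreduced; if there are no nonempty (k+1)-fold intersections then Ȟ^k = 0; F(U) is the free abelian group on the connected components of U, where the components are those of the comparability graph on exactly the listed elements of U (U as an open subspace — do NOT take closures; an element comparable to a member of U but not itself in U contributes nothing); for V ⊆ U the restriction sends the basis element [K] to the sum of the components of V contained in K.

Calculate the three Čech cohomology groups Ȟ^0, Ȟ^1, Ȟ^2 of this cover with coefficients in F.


nerve of the cover:
  A14={x2,x7} A15={x2} A23={x4} A24={x4} A25={x4} A34={x4,x6} A35={x3,x4,x5} A45={x2,x4}
  A145={x2} A234={x4} A235={x4} A245={x4} A345={x4}
  A2345={x4}
components per intersection:
  A1: {x2} {x7}
  A2: {x1} {x4}
  A3: {x3,x4,x5} {x6}
  A4: {x2} {x4} {x6} {x7}
  A5: {x2} {x3,x4,x5}
  A14: {x2} {x7}
  A15: {x2}
  A23: {x4}
  A24: {x4}
  A25: {x4}
  A34: {x4} {x6}
  A35: {x3,x4,x5}
  A45: {x2} {x4}
  A145: {x2}
  A234: {x4}
  A235: {x4}
  A245: {x4}
  A345: {x4}
  A2345: {x4}
C dims 12,11,5,1; δ0: rk 7, SNF 1^7; δ1: rk 4, SNF 1^4; δ2: rk 1, SNF 1^1
Ȟ^0 = (12 − 7) − 0 = 5, so Ȟ^0 ≅ Z^5
Ȟ^1 = (11 − 4) − 7 = 0, so Ȟ^1 ≅ 0
Ȟ^2 = (5 − 1) − 4 = 0, so Ȟ^2 ≅ 0

Ȟ^0(U;F) ≅ Z^5; Ȟ^1(U;F) ≅ 0; Ȟ^2(U;F) ≅ 0


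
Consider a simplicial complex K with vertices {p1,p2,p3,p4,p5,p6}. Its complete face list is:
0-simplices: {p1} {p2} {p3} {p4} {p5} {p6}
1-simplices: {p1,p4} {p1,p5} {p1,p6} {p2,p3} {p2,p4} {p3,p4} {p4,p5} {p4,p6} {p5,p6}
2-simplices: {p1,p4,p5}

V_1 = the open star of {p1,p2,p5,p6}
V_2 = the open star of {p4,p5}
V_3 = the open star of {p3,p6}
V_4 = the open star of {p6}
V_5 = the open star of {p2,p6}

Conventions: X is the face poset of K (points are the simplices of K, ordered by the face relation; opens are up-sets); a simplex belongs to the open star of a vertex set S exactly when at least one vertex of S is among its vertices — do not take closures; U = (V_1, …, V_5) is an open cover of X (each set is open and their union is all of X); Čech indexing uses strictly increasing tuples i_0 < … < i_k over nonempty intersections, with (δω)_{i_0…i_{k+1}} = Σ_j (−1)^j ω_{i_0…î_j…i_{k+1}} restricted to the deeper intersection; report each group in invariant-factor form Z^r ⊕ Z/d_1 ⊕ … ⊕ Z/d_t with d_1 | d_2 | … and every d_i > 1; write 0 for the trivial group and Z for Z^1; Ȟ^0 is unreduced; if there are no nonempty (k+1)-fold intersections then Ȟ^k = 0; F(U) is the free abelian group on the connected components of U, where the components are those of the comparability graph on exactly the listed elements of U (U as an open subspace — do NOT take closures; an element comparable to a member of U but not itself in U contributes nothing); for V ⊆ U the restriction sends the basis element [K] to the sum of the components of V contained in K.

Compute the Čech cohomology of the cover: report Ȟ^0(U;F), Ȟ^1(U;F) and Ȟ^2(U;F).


Ȟ^0(U;F) ≅ Z, Ȟ^1(U;F) ≅ Z^2 and Ȟ^2(U;F) ≅ 0

intersection data:
  V1={{p1},{p2},{p5},{p6},{p1,p4},{p1,p5},{p1,p6},{p2,p3},{p2,p4},{p4,p5},{p4,p6},{p5,p6},{p1,p4,p5}} V2={{p4},{p5},{p1,p4},{p1,p5},{p2,p4},{p3,p4},{p4,p5},{p4,p6},{p5,p6},{p1,p4,p5}} V3={{p3},{p6},{p1,p6},{p2,p3},{p3,p4},{p4,p6},{p5,p6}} V4={{p6},{p1,p6},{p4,p6},{p5,p6}} V5={{p2},{p6},{p1,p6},{p2,p3},{p2,p4},{p4,p6},{p5,p6}}
  V12={{p5},{p1,p4},{p1,p5},{p2,p4},{p4,p5},{p4,p6},{p5,p6},{p1,p4,p5}} V13={{p6},{p1,p6},{p2,p3},{p4,p6},{p5,p6}} V14={{p6},{p1,p6},{p4,p6},{p5,p6}} V15={{p2},{p6},{p1,p6},{p2,p3},{p2,p4},{p4,p6},{p5,p6}} V23={{p3,p4},{p4,p6},{p5,p6}} V24={{p4,p6},{p5,p6}} V25={{p2,p4},{p4,p6},{p5,p6}} V34={{p6},{p1,p6},{p4,p6},{p5,p6}} V35={{p6},{p1,p6},{p2,p3},{p4,p6},{p5,p6}} V45={{p6},{p1,p6},{p4,p6},{p5,p6}}
  V123={{p4,p6},{p5,p6}} V124={{p4,p6},{p5,p6}} V125={{p2,p4},{p4,p6},{p5,p6}} V134={{p6},{p1,p6},{p4,p6},{p5,p6}} V135={{p6},{p1,p6},{p2,p3},{p4,p6},{p5,p6}} V145={{p6},{p1,p6},{p4,p6},{p5,p6}} V234={{p4,p6},{p5,p6}} V235={{p4,p6},{p5,p6}} V245={{p4,p6},{p5,p6}} V345={{p6},{p1,p6},{p4,p6},{p5,p6}}
  V1234={{p4,p6},{p5,p6}} V1235={{p4,p6},{p5,p6}} V1245={{p4,p6},{p5,p6}} V1345={{p6},{p1,p6},{p4,p6},{p5,p6}} V2345={{p4,p6},{p5,p6}}
  V12345={{p4,p6},{p5,p6}}
components per intersection:
  V1: {{p1},{p5},{p6},{p1,p4},{p1,p5},{p1,p6},{p4,p5},{p4,p6},{p5,p6},{p1,p4,p5}} {{p2},{p2,p3},{p2,p4}}
  V2: {{p4},{p5},{p1,p4},{p1,p5},{p2,p4},{p3,p4},{p4,p5},{p4,p6},{p5,p6},{p1,p4,p5}}
  V3: {{p3},{p2,p3},{p3,p4}} {{p6},{p1,p6},{p4,p6},{p5,p6}}
  V4: {{p6},{p1,p6},{p4,p6},{p5,p6}}
  V5: {{p2},{p2,p3},{p2,p4}} {{p6},{p1,p6},{p4,p6},{p5,p6}}
  V12: {{p5},{p1,p4},{p1,p5},{p4,p5},{p5,p6},{p1,p4,p5}} {{p2,p4}} {{p4,p6}}
  V13: {{p6},{p1,p6},{p4,p6},{p5,p6}} {{p2,p3}}
  V14: {{p6},{p1,p6},{p4,p6},{p5,p6}}
  V15: {{p2},{p2,p3},{p2,p4}} {{p6},{p1,p6},{p4,p6},{p5,p6}}
  V23: {{p3,p4}} {{p4,p6}} {{p5,p6}}
  V24: {{p4,p6}} {{p5,p6}}
  V25: {{p2,p4}} {{p4,p6}} {{p5,p6}}
  V34: {{p6},{p1,p6},{p4,p6},{p5,p6}}
  V35: {{p6},{p1,p6},{p4,p6},{p5,p6}} {{p2,p3}}
  V45: {{p6},{p1,p6},{p4,p6},{p5,p6}}
  V123: {{p4,p6}} {{p5,p6}}
  V124: {{p4,p6}} {{p5,p6}}
  V125: {{p2,p4}} {{p4,p6}} {{p5,p6}}
  V134: {{p6},{p1,p6},{p4,p6},{p5,p6}}
  V135: {{p6},{p1,p6},{p4,p6},{p5,p6}} {{p2,p3}}
  V145: {{p6},{p1,p6},{p4,p6},{p5,p6}}
  V234: {{p4,p6}} {{p5,p6}}
  V235: {{p4,p6}} {{p5,p6}}
  V245: {{p4,p6}} {{p5,p6}}
  V345: {{p6},{p1,p6},{p4,p6},{p5,p6}}
  V1234: {{p4,p6}} {{p5,p6}}
  V1235: {{p4,p6}} {{p5,p6}}
  V1245: {{p4,p6}} {{p5,p6}}
  V1345: {{p6},{p1,p6},{p4,p6},{p5,p6}}
  V2345: {{p4,p6}} {{p5,p6}}
  V12345: {{p4,p6}} {{p5,p6}}
C dims 8,20,18,9; δ0: rk 7, SNF 1^7; δ1: rk 11, SNF 1^11; δ2: rk 7, SNF 1^7
Ȟ^0 = (8 − 7) − 0 = 1, so Ȟ^0 ≅ Z
Ȟ^1 = (20 − 11) − 7 = 2, so Ȟ^1 ≅ Z^2
Ȟ^2 = (18 − 7) − 11 = 0, so Ȟ^2 ≅ 0


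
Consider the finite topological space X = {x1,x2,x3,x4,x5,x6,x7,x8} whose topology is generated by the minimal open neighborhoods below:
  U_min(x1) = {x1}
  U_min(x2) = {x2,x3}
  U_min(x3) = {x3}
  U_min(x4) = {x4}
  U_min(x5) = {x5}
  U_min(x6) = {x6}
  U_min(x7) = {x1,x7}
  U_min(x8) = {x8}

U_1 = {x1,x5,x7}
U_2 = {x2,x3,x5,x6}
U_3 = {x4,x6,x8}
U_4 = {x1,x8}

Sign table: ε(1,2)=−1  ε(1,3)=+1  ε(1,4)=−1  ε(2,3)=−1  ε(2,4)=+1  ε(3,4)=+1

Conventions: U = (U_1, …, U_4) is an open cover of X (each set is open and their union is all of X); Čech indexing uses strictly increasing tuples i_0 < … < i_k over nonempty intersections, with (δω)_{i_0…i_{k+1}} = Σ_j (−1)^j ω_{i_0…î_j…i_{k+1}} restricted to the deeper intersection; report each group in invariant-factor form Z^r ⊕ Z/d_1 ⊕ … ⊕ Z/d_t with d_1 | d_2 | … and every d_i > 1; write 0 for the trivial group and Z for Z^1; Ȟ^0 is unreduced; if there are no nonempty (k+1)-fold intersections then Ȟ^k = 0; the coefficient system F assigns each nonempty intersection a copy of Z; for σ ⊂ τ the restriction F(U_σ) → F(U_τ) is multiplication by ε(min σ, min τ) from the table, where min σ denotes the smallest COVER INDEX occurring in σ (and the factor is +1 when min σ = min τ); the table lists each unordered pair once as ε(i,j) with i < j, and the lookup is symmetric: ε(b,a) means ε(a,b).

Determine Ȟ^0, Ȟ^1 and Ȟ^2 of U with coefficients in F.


Ȟ^0(U;F) ≅ 0,  Ȟ^1(U;F) ≅ Z/2,  Ȟ^2(U;F) ≅ 0

nonempty intersections:
  U12={x5} U14={x1} U23={x6} U34={x8}
C dims 4,4; δ0: rk 4, SNF 1^3·2
Ȟ^0: (4−4)−0=0 ⇒ 0
Ȟ^1: (4−0)−4=0 plus torsion [2] ⇒ Z/2
Ȟ^2: (0−0)−0=0 ⇒ 0


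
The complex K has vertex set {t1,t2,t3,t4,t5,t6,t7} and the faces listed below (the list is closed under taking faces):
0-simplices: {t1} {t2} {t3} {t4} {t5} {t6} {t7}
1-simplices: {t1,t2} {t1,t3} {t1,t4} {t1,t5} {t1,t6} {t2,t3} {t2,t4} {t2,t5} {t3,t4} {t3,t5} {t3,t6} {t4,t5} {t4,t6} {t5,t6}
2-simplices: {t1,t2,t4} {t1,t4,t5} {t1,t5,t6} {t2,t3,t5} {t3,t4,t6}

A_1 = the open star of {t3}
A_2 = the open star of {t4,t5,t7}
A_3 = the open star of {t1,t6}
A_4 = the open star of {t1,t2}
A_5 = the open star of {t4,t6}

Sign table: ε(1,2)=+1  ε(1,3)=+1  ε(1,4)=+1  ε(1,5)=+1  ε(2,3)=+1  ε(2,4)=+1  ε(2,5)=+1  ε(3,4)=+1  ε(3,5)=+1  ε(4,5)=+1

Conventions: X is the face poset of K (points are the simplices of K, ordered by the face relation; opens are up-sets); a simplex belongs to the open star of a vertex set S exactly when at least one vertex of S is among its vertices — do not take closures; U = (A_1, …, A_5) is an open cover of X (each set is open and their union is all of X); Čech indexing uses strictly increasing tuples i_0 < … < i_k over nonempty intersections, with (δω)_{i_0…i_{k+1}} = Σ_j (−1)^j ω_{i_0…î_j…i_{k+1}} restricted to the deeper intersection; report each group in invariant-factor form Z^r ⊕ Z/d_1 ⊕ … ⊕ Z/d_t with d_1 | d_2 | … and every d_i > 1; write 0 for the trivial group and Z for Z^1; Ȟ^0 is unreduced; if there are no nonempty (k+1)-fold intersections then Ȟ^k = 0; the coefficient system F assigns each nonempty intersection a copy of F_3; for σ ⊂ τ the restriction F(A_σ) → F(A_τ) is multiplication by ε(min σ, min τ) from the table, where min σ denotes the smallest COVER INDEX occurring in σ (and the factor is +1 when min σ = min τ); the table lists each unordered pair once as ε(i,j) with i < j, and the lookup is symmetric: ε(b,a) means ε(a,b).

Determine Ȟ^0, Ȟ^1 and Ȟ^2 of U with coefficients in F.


Ȟ^0 = Z/3, Ȟ^1 = 0 and Ȟ^2 = Z/3

nonempty intersections:
  A1={{t3},{t1,t3},{t2,t3},{t3,t4},{t3,t5},{t3,t6},{t2,t3,t5},{t3,t4,t6}} A2={{t4},{t5},{t7},{t1,t4},{t1,t5},{t2,t4},{t2,t5},{t3,t4},{t3,t5},{t4,t5},{t4,t6},{t5,t6},{t1,t2,t4},{t1,t4,t5},{t1,t5,t6},{t2,t3,t5},{t3,t4,t6}} A3={{t1},{t6},{t1,t2},{t1,t3},{t1,t4},{t1,t5},{t1,t6},{t3,t6},{t4,t6},{t5,t6},{t1,t2,t4},{t1,t4,t5},{t1,t5,t6},{t3,t4,t6}} A4={{t1},{t2},{t1,t2},{t1,t3},{t1,t4},{t1,t5},{t1,t6},{t2,t3},{t2,t4},{t2,t5},{t1,t2,t4},{t1,t4,t5},{t1,t5,t6},{t2,t3,t5}} A5={{t4},{t6},{t1,t4},{t1,t6},{t2,t4},{t3,t4},{t3,t6},{t4,t5},{t4,t6},{t5,t6},{t1,t2,t4},{t1,t4,t5},{t1,t5,t6},{t3,t4,t6}}
  A12={{t3,t4},{t3,t5},{t2,t3,t5},{t3,t4,t6}} A13={{t1,t3},{t3,t6},{t3,t4,t6}} A14={{t1,t3},{t2,t3},{t2,t3,t5}} A15={{t3,t4},{t3,t6},{t3,t4,t6}} A23={{t1,t4},{t1,t5},{t4,t6},{t5,t6},{t1,t2,t4},{t1,t4,t5},{t1,t5,t6},{t3,t4,t6}} A24={{t1,t4},{t1,t5},{t2,t4},{t2,t5},{t1,t2,t4},{t1,t4,t5},{t1,t5,t6},{t2,t3,t5}} A25={{t4},{t1,t4},{t2,t4},{t3,t4},{t4,t5},{t4,t6},{t5,t6},{t1,t2,t4},{t1,t4,t5},{t1,t5,t6},{t3,t4,t6}} A34={{t1},{t1,t2},{t1,t3},{t1,t4},{t1,t5},{t1,t6},{t1,t2,t4},{t1,t4,t5},{t1,t5,t6}} A35={{t6},{t1,t4},{t1,t6},{t3,t6},{t4,t6},{t5,t6},{t1,t2,t4},{t1,t4,t5},{t1,t5,t6},{t3,t4,t6}} A45={{t1,t4},{t1,t6},{t2,t4},{t1,t2,t4},{t1,t4,t5},{t1,t5,t6}}
  A123={{t3,t4,t6}} A124={{t2,t3,t5}} A125={{t3,t4},{t3,t4,t6}} A134={{t1,t3}} A135={{t3,t6},{t3,t4,t6}} A234={{t1,t4},{t1,t5},{t1,t2,t4},{t1,t4,t5},{t1,t5,t6}} A235={{t1,t4},{t4,t6},{t5,t6},{t1,t2,t4},{t1,t4,t5},{t1,t5,t6},{t3,t4,t6}} A245={{t1,t4},{t2,t4},{t1,t2,t4},{t1,t4,t5},{t1,t5,t6}} A345={{t1,t4},{t1,t6},{t1,t2,t4},{t1,t4,t5},{t1,t5,t6}}
  A1235={{t3,t4,t6}} A2345={{t1,t4},{t1,t2,t4},{t1,t4,t5},{t1,t5,t6}}
C dims 5,10,9,2; δ0: rk_F3 4; δ1: rk_F3 6; δ2: rk_F3 2
Ȟ^0: (5−4)−0=1 ⇒ Z/3
Ȟ^1: (10−6)−4=0 ⇒ 0
Ȟ^2: (9−2)−6=1 ⇒ Z/3


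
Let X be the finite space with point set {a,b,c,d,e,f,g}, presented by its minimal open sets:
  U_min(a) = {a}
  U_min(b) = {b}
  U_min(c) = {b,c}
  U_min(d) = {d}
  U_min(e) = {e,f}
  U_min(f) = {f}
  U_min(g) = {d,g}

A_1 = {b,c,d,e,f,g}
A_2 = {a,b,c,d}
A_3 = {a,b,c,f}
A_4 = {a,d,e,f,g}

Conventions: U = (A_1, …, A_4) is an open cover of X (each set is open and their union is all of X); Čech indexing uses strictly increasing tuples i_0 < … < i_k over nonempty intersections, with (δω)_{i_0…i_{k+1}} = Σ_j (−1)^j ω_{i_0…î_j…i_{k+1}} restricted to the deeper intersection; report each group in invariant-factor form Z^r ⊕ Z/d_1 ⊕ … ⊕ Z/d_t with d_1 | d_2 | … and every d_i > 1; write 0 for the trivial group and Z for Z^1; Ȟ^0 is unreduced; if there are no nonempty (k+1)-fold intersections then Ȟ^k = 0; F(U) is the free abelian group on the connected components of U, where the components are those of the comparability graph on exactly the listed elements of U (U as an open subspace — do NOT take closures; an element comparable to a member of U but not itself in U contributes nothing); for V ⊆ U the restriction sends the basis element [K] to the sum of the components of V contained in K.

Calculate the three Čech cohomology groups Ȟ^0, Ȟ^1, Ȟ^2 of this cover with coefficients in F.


nerve simplices:
  A12={b,c,d} A13={b,c,f} A14={d,e,f,g} A23={a,b,c} A24={a,d} A34={a,f}
  A123={b,c} A124={d} A134={f} A234={a}
components per intersection:
  A1: {b,c} {d,g} {e,f}
  A2: {a} {b,c} {d}
  A3: {a} {b,c} {f}
  A4: {a} {d,g} {e,f}
  A12: {b,c} {d}
  A13: {b,c} {f}
  A14: {d,g} {e,f}
  A23: {a} {b,c}
  A24: {a} {d}
  A34: {a} {f}
  A123: {b,c}
  A124: {d}
  A134: {f}
  A234: {a}
C dims 12,12,4; δ0: rk 8, SNF 1^8; δ1: rk 4, SNF 1^4
degree 0: 12−8−0 = 4 → Ȟ^0 ≅ Z^4
degree 1: 12−4−8 = 0 → Ȟ^1 ≅ 0
degree 2: 4−0−4 = 0 → Ȟ^2 ≅ 0

Ȟ^0 ≅ Z^4, Ȟ^1 ≅ 0, Ȟ^2 ≅ 0


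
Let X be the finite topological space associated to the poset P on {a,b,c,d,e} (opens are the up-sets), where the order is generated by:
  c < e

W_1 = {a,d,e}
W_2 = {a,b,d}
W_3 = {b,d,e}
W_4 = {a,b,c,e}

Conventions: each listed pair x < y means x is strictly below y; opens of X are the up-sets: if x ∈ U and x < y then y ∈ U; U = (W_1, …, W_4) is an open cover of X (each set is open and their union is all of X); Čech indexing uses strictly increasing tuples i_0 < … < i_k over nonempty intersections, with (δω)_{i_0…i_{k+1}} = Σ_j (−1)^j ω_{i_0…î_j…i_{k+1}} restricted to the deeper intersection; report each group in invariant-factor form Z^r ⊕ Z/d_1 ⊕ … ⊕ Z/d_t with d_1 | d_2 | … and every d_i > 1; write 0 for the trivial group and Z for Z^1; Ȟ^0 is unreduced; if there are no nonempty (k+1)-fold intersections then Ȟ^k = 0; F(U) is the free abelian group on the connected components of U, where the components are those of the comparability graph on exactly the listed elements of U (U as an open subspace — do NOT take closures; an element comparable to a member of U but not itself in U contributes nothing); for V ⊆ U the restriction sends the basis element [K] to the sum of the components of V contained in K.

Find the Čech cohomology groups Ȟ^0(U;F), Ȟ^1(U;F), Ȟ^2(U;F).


nonempty intersections:
  W12={a,d} W13={d,e} W14={a,e} W23={b,d} W24={a,b} W34={b,e}
  W123={d} W124={a} W134={e} W234={b}
components per intersection:
  W1: {a} {d} {e}
  W2: {a} {b} {d}
  W3: {b} {d} {e}
  W4: {a} {b} {c,e}
  W12: {a} {d}
  W13: {d} {e}
  W14: {a} {e}
  W23: {b} {d}
  W24: {a} {b}
  W34: {b} {e}
  W123: {d}
  W124: {a}
  W134: {e}
  W234: {b}
C dims 12,12,4; δ0: rk 8, SNF 1^8; δ1: rk 4, SNF 1^4
Ȟ^0: (12−8)−0=4 ⇒ Z^4
Ȟ^1: (12−4)−8=0 ⇒ 0
Ȟ^2: (4−0)−4=0 ⇒ 0

Ȟ^0(U;F) ≅ Z^4, Ȟ^1(U;F) ≅ 0 and Ȟ^2(U;F) ≅ 0


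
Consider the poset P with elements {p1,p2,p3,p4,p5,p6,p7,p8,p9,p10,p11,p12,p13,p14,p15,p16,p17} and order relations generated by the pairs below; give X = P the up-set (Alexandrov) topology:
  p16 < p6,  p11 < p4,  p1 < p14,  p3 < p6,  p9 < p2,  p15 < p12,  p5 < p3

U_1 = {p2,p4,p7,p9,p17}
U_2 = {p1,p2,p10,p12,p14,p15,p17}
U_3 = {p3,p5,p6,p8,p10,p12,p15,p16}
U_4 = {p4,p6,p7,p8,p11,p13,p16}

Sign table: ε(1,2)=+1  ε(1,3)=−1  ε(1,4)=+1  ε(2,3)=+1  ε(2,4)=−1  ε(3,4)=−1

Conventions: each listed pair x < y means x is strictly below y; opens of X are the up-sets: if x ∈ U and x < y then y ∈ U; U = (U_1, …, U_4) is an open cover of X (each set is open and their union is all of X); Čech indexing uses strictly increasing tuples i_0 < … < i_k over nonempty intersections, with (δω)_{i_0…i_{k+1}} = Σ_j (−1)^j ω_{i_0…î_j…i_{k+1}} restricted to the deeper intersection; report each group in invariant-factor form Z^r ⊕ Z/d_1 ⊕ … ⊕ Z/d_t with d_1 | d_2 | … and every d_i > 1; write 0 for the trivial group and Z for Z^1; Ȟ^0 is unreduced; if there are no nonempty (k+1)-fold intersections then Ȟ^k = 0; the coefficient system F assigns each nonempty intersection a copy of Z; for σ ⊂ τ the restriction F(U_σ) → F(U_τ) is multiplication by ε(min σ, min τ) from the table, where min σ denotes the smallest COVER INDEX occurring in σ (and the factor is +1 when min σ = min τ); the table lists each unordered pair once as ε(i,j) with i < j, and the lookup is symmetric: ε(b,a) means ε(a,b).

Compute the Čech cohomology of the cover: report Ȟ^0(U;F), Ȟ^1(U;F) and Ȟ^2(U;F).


nonempty intersections:
  U12={p2,p17} U14={p4,p7} U23={p10,p12,p15} U34={p6,p8,p16}
C dims 4,4; δ0: rk 4, SNF 1^3·2
Ȟ^0: (4−4)−0=0 ⇒ 0
Ȟ^1: (4−0)−4=0 plus torsion [2] ⇒ Z/2
Ȟ^2: (0−0)−0=0 ⇒ 0

Ȟ^0(U;F) ≅ 0; Ȟ^1(U;F) ≅ Z/2; Ȟ^2(U;F) ≅ 0


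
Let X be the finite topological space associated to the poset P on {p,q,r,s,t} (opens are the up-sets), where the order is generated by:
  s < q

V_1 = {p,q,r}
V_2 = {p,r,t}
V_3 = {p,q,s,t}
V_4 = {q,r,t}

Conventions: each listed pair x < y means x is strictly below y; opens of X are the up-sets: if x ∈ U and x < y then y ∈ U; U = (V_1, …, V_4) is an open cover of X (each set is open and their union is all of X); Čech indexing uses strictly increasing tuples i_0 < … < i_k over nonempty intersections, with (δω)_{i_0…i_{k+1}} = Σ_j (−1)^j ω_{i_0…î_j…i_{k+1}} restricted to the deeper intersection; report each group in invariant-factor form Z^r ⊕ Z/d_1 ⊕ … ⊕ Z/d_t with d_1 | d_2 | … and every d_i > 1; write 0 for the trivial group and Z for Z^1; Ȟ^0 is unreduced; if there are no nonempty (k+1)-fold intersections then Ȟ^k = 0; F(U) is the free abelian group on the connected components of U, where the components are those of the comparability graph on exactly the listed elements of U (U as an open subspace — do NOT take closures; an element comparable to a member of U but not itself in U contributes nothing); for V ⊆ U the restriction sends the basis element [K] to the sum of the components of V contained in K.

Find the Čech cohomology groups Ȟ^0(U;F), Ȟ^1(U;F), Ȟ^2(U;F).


Ȟ^0 = Z^4,  Ȟ^1 = 0,  Ȟ^2 = 0

nonempty overlaps:
  V12={p,r} V13={p,q} V14={q,r} V23={p,t} V24={r,t} V34={q,t}
  V123={p} V124={r} V134={q} V234={t}
components per intersection:
  V1: {p} {q} {r}
  V2: {p} {r} {t}
  V3: {p} {q,s} {t}
  V4: {q} {r} {t}
  V12: {p} {r}
  V13: {p} {q}
  V14: {q} {r}
  V23: {p} {t}
  V24: {r} {t}
  V34: {q} {t}
  V123: {p}
  V124: {r}
  V134: {q}
  V234: {t}
C dims 12,12,4; δ0: rk 8, SNF 1^8; δ1: rk 4, SNF 1^4
degree 0: 12−8−0 = 4 → Ȟ^0 ≅ Z^4
degree 1: 12−4−8 = 0 → Ȟ^1 ≅ 0
degree 2: 4−0−4 = 0 → Ȟ^2 ≅ 0


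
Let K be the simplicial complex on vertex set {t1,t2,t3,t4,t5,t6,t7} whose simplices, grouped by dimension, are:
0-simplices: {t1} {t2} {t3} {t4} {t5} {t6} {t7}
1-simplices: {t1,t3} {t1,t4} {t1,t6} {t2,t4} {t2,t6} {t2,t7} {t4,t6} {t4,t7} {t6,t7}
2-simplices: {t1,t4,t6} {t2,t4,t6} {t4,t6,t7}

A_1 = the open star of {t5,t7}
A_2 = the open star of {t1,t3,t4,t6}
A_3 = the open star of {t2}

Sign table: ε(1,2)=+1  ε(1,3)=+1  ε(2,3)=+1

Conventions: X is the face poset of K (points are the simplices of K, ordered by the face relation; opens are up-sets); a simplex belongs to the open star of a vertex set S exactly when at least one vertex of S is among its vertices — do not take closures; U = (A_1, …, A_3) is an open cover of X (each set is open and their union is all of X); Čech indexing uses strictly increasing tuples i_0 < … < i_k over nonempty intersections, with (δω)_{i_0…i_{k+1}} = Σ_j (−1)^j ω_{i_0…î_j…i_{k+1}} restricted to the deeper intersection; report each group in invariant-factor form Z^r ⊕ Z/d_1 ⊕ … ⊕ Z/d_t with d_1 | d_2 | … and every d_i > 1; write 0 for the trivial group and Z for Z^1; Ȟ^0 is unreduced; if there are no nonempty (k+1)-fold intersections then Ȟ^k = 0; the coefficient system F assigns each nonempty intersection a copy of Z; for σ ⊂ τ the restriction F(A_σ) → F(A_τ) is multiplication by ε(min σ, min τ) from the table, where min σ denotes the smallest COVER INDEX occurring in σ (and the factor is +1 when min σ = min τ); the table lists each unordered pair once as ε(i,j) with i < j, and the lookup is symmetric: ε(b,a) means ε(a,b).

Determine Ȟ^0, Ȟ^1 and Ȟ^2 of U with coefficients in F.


cover nerve:
  A1={{t5},{t7},{t2,t7},{t4,t7},{t6,t7},{t4,t6,t7}} A2={{t1},{t3},{t4},{t6},{t1,t3},{t1,t4},{t1,t6},{t2,t4},{t2,t6},{t4,t6},{t4,t7},{t6,t7},{t1,t4,t6},{t2,t4,t6},{t4,t6,t7}} A3={{t2},{t2,t4},{t2,t6},{t2,t7},{t2,t4,t6}}
  A12={{t4,t7},{t6,t7},{t4,t6,t7}} A13={{t2,t7}} A23={{t2,t4},{t2,t6},{t2,t4,t6}}
C dims 3,3; δ0: rk 2, SNF 1^2
Ȟ^0: (3−2)−0=1 ⇒ Z
Ȟ^1: (3−0)−2=1 ⇒ Z
Ȟ^2: (0−0)−0=0 ⇒ 0

Ȟ^0 = Z; Ȟ^1 = Z; Ȟ^2 = 0
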